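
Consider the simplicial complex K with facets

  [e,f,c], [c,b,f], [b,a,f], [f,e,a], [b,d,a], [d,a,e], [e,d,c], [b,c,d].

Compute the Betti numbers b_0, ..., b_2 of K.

b_0 = 1, b_1 = 0, b_2 = 1.

We work with the vertex ordering a < b < c < d < e < f. The simplices of K, each written with vertices in increasing order, are:

  0-simplices (6): a, b, c, d, e, f
  1-simplices (12): ab, ad, ae, af, bc, bd, bf, cd, ce, cf, de, ef
  2-simplices (8): abd, abf, ade, aef, bcd, bcf, cde, cef

giving chain groups C_0 ≅ Z^6, C_1 ≅ Z^12, C_2 ≅ Z^8.

∂_1: C_1 → C_0 is given by ∂[p,q] = [q] − [p]. For instance
  ∂af = f − a.
This gives a 6×12 integer matrix of rank 5; reducing to Smith normal form yields diagonal entries (1,1,1,1,1).

∂_2: C_2 → C_1 maps a triangle to the signed sum of its edges. For instance
  ∂ade = de − ae + ad,
  ∂abd = bd − ad + ab.
This gives a 12×8 integer matrix of rank 7; reducing to Smith normal form yields diagonal entries (1,1,1,1,1,1,1).

From H_k ≅ ker(∂_k) / im(∂_{k+1}) we obtain:

  H_0: rank C_0 − rank ∂_1 = 6 − 5 = 1, and the invariant factors of ∂_1 are all 1, so H_0 = Z.
  H_1: rank ker ∂_1 − rank ∂_2 = (12 − 5) − 7 = 0, and the invariant factors of ∂_2 are all 1, so H_1 = 0.
  H_2: rank ker ∂_2 − rank ∂_3 = (8 − 7) − 0 = 1, and there is no ∂_3, so H_2 = Z.

As a check, the Euler characteristic is 6 − 12 + 8 = 2, which agrees with 1 − 0 + 1 = 2.

Hence the Betti numbers are b_0 = 1, b_1 = 0, b_2 = 1.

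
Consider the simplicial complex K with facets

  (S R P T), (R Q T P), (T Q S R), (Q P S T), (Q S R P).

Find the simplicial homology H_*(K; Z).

H_0 = Z,  H_1 = 0,  H_2 = 0,  H_3 = Z.

K has 5 vertices, 10 edges, 10 triangles, 5 3-simplices.
rank ∂_0 = 0, rank ∂_1 = 4 ⇒ b_0 = 5 − 0 − 4 = 1; all invariant factors of ∂_1 are 1 so no torsion. So H_0 ≅ Z.
rank ∂_1 = 4, rank ∂_2 = 6 ⇒ b_1 = 10 − 4 − 6 = 0; all invariant factors of ∂_2 are 1 so no torsion. So H_1 ≅ 0.
rank ∂_2 = 6, rank ∂_3 = 4 ⇒ b_2 = 10 − 6 − 4 = 0; all invariant factors of ∂_3 are 1 so no torsion. So H_2 ≅ 0.
rank ∂_3 = 4, rank ∂_4 = 0 ⇒ b_3 = 5 − 4 − 0 = 1. So H_3 ≅ Z.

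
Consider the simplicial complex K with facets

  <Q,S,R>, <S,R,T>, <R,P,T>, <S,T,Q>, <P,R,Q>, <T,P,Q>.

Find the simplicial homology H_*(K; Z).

K has 5 vertices, 9 edges, 6 triangles.
rank ∂_0 = 0, rank ∂_1 = 4 ⇒ b_0 = 5 − 0 − 4 = 1; all invariant factors of ∂_1 are 1 so no torsion. So H_0 ≅ Z.
rank ∂_1 = 4, rank ∂_2 = 5 ⇒ b_1 = 9 − 4 − 5 = 0; all invariant factors of ∂_2 are 1 so no torsion. So H_1 ≅ 0.
rank ∂_2 = 5, rank ∂_3 = 0 ⇒ b_2 = 6 − 5 − 0 = 1. So H_2 ≅ Z.

H_0 ≅ Z,  H_1 = 0,  H_2 ≅ Z.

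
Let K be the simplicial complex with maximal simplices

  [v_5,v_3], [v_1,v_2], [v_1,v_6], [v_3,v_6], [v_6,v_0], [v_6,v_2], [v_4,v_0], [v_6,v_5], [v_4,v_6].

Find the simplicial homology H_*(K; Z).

Order the vertices as v_0 < v_1 < v_2 < v_3 < v_4 < v_5 < v_6. Listing each simplex with vertices in this order, K has dimension 1 with simplices:

  0-simplices (7): [v_0], [v_1], [v_2], [v_3], [v_4], [v_5], [v_6]
  1-simplices (9): [v_0,v_4], [v_0,v_6], [v_1,v_2], [v_1,v_6], [v_2,v_6], [v_3,v_5], [v_3,v_6], [v_4,v_6], [v_5,v_6]

giving chain groups C_0 ≅ Z^7, C_1 ≅ Z^9.

The boundary map ∂_1: C_1 → C_0 maps an edge to its endpoints' difference, ∂[p,q] = q − p.
This gives a 7×9 integer matrix of rank 6; reducing to Smith normal form yields diagonal entries (1,1,1,1,1,1).

Now H_k = ker ∂_k / im ∂_{k+1}, so:

  H_0: rank C_0 − rank ∂_1 = 7 − 6 = 1, and the invariant factors of ∂_1 are all 1, so H_0 = Z.
  H_1: rank ker ∂_1 − rank ∂_2 = (9 − 6) − 0 = 3, and there is no ∂_2, so H_1 = Z^3.

As a check, the Euler characteristic is 7 − 9 = -2, which agrees with 1 − 3 = -2.

H_0 ≅ Z,  H_1 ≅ Z^3.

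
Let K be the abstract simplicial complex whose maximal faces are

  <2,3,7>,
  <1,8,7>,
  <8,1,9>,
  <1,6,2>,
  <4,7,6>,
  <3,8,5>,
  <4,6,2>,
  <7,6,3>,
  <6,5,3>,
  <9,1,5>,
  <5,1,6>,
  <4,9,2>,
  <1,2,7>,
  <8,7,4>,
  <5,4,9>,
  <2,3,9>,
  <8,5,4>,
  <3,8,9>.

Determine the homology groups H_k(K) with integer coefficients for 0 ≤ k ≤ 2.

Fix the vertex order 1 < 2 < 3 < 4 < 5 < 6 < 7 < 8 < 9 and write every simplex with vertices in increasing order. Then dim K = 2 and the simplices of K are:

  0-simplices (9): [1], [2], [3], [4], [5], [6], [7], [8], [9]
  1-simplices (27): (27 of them)
  2-simplices (18): [1,2,6], [1,2,7], [1,5,6], [1,5,9], [1,7,8], [1,8,9], [2,3,7], [2,3,9], [2,4,6], [2,4,9], [3,5,6], [3,5,8], [3,6,7], [3,8,9], [4,5,8], [4,5,9], [4,6,7], [4,7,8]

so the chain groups are C_0 ≅ Z^9, C_1 ≅ Z^27, C_2 ≅ Z^18.

∂_1: C_1 → C_0 is given by ∂[p,q] = [q] − [p]. For instance
  ∂[2,9] = [9] − [2].
The 9×27 boundary matrix has rank 8 and Smith normal form diag(1,1,1,1,1,1,1,1).

∂_2: C_2 → C_1 maps a triangle to the signed sum of its edges. For instance
  ∂[1,8,9] = [8,9] − [1,9] + [1,8],
  ∂[4,5,9] = [5,9] − [4,9] + [4,5].
The resulting 27×18 matrix has rank 18, and its Smith normal form has invariant factors (1,1,1,1,1,1,1,1,1,1,1,1,1,1,1,1,1,2).

Now H_k = ker ∂_k / im ∂_{k+1}, so:

  H_0: rank C_0 − rank ∂_1 = 9 − 8 = 1, and the invariant factors of ∂_1 are all 1, so H_0 ≅ Z.
  H_1: rank ker ∂_1 − rank ∂_2 = (27 − 8) − 18 = 1, and ∂_2 has invariant factor 2 > 1, so H_1 ≅ Z × Z/2.
  H_2: rank ker ∂_2 − rank ∂_3 = (18 − 18) − 0 = 0, and there is no ∂_3, so H_2 ≅ 0.

As a check, the Euler characteristic is 9 − 27 + 18 = 0, which agrees with 1 − 1 + 0 = 0.

H_0 = Z,  H_1 = Z × Z/2,  H_2 = 0.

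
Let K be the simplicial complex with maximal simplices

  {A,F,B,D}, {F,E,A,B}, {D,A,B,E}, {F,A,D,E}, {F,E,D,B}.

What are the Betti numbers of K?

b_0 = 1, b_1 = 0, b_2 = 0, b_3 = 1.

Take the total order A < B < D < E < F on the vertex set. Then K (dimension 3) consists of the simplices:

  0-simplices (5): A, B, D, E, F
  1-simplices (10): AB, AD, AE, AF, BD, BE, BF, DE, DF, EF
  2-simplices (10): ABD, ABE, ABF, ADE, ADF, AEF, BDE, BDF, BEF, DEF
  3-simplices (5): ABDE, ABDF, ABEF, ADEF, BDEF

giving chain groups C_0 ≅ Z^5, C_1 ≅ Z^10, C_2 ≅ Z^10, C_3 ≅ Z^5.

Boundary ∂_1: C_1 → C_0 maps an edge to its endpoints' difference, ∂[p,q] = q − p. For instance
  ∂EF = F − E.
As a 5×10 matrix over Z this has rank 4, with invariant factors (1,1,1,1).

The boundary map ∂_2: C_2 → C_1 acts by ∂[p,q,r] = [q,r] − [p,r] + [p,q]. For instance
  ∂ABF = BF − AF + AB,
  ∂BDE = DE − BE + BD.
As a 10×10 matrix over Z this has rank 6, with invariant factors (1,1,1,1,1,1).

Boundary ∂_3: C_3 → C_2 sends each 3-simplex σ to the alternating sum Σ_i (−1)^i (σ with its i-th vertex removed). For instance
  ∂ABDF = BDF − ADF + ABF − ABD,
  ∂ADEF = DEF − AEF + ADF − ADE.
The resulting 10×5 matrix has rank 4, and its Smith normal form has invariant factors (1,1,1,1).

Now H_k = ker ∂_k / im ∂_{k+1}, so:

  H_0: rank C_0 − rank ∂_1 = 5 − 4 = 1, and the invariant factors of ∂_1 are all 1, so H_0 = Z.
  H_1: rank ker ∂_1 − rank ∂_2 = (10 − 4) − 6 = 0, and the invariant factors of ∂_2 are all 1, so H_1 = 0.
  H_2: rank ker ∂_2 − rank ∂_3 = (10 − 6) − 4 = 0, and the invariant factors of ∂_3 are all 1, so H_2 = 0.
  H_3: rank ker ∂_3 − rank ∂_4 = (5 − 4) − 0 = 1, and there is no ∂_4, so H_3 = Z.

As a check, the Euler characteristic is 5 − 10 + 10 − 5 = 0, which agrees with 1 − 0 + 0 − 1 = 0.

Hence the Betti numbers are b_0 = 1, b_1 = 0, b_2 = 0, b_3 = 1.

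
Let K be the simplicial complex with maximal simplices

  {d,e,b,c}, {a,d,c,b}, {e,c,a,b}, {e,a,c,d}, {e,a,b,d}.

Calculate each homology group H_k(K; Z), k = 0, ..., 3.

Order the vertices as a < b < c < d < e. Listing each simplex with vertices in this order, K has dimension 3 with simplices:

  0-simplices (5): a, b, c, d, e
  1-simplices (10): ab, ac, ad, ae, bc, bd, be, cd, ce, de
  2-simplices (10): abc, abd, abe, acd, ace, ade, bcd, bce, bde, cde
  3-simplices (5): abcd, abce, abde, acde, bcde

so the chain groups are C_0 ≅ Z^5, C_1 ≅ Z^10, C_2 ≅ Z^10, C_3 ≅ Z^5.

The boundary map ∂_1: C_1 → C_0 is given by ∂[p,q] = [q] − [p]. For instance
  ∂ac = c − a.
The 5×10 boundary matrix has rank 4 and Smith normal form diag(1,1,1,1).

Boundary ∂_2: C_2 → C_1 sends each 2-simplex [p,q,r] to [q,r] − [p,r] + [p,q]. For instance
  ∂bcd = cd − bd + bc,
  ∂abe = be − ae + ab.
This gives a 10×10 integer matrix of rank 6; reducing to Smith normal form yields diagonal entries (1,1,1,1,1,1).

∂_3: C_3 → C_2 sends each 3-simplex σ to the alternating sum Σ_i (−1)^i (σ with its i-th vertex removed). For instance
  ∂abce = bce − ace + abe − abc,
  ∂abde = bde − ade + abe − abd.
As a 10×5 matrix over Z this has rank 4, with invariant factors (1,1,1,1).

From H_k ≅ ker(∂_k) / im(∂_{k+1}) we obtain:

  H_0: rank C_0 − rank ∂_1 = 5 − 4 = 1, and the invariant factors of ∂_1 are all 1, so H_0 = Z.
  H_1: rank ker ∂_1 − rank ∂_2 = (10 − 4) − 6 = 0, and the invariant factors of ∂_2 are all 1, so H_1 = 0.
  H_2: rank ker ∂_2 − rank ∂_3 = (10 − 6) − 4 = 0, and the invariant factors of ∂_3 are all 1, so H_2 = 0.
  H_3: rank ker ∂_3 − rank ∂_4 = (5 − 4) − 0 = 1, and there is no ∂_4, so H_3 = Z.

H_0 ≅ Z,  H_1 = 0,  H_2 = 0,  H_3 ≅ Z.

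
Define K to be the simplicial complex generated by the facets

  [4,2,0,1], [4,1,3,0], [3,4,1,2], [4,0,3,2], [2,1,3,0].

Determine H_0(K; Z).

H_0 = Z.

Order the vertices as 0 < 1 < 2 < 3 < 4. Listing each simplex with vertices in this order, K has dimension 3 with simplices:

  0-simplices (5): [0], [1], [2], [3], [4]
  1-simplices (10): [0,1], [0,2], [0,3], [0,4], [1,2], [1,3], [1,4], [2,3], [2,4], [3,4]
  2-simplices (10): [0,1,2], [0,1,3], [0,1,4], [0,2,3], [0,2,4], [0,3,4], [1,2,3], [1,2,4], [1,3,4], [2,3,4]
  3-simplices (5): [0,1,2,3], [0,1,2,4], [0,1,3,4], [0,2,3,4], [1,2,3,4]

so the chain groups are C_0 ≅ Z^5, C_1 ≅ Z^10, C_2 ≅ Z^10, C_3 ≅ Z^5.

The boundary map ∂_1: C_1 → C_0 sends each edge [p,q] (with p < q) to q − p. For instance
  ∂[0,2] = [2] − [0].
The 5×10 boundary matrix has rank 4 and Smith normal form diag(1,1,1,1).

∂_2: C_2 → C_1 maps a triangle to the signed sum of its edges. For instance
  ∂[1,2,4] = [2,4] − [1,4] + [1,2],
  ∂[0,1,2] = [1,2] − [0,2] + [0,1].
The resulting 10×10 matrix has rank 6, and its Smith normal form has invariant factors (1,1,1,1,1,1).

Boundary ∂_3: C_3 → C_2 sends each 3-simplex σ to the alternating sum Σ_i (−1)^i (σ with its i-th vertex removed). For instance
  ∂[0,1,3,4] = [1,3,4] − [0,3,4] + [0,1,4] − [0,1,3],
  ∂[0,1,2,4] = [1,2,4] − [0,2,4] + [0,1,4] − [0,1,2].
The 10×5 boundary matrix has rank 4 and Smith normal form diag(1,1,1,1).

Reading off H_k = ker ∂_k / im ∂_{k+1}:

  H_0: rank C_0 − rank ∂_1 = 5 − 4 = 1, and the invariant factors of ∂_1 are all 1, so H_0 ≅ Z.

(K is a triangulation of the 3-sphere S^3.)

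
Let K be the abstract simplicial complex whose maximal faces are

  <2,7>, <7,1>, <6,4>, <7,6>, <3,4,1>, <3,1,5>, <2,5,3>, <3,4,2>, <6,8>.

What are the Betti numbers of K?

b_0 = 1, b_1 = 2, b_2 = 0.

We work with the vertex ordering 1 < 2 < 3 < 4 < 5 < 6 < 7 < 8. The simplices of K, each written with vertices in increasing order, are:

  0-simplices (8): [1], [2], [3], [4], [5], [6], [7], [8]
  1-simplices (13): [1,3], [1,4], [1,5], [1,7], [2,3], [2,4], [2,5], [2,7], [3,4], [3,5], [4,6], [6,7], [6,8]
  2-simplices (4): [1,3,4], [1,3,5], [2,3,4], [2,3,5]

Hence C_0 ≅ Z^8, C_1 ≅ Z^13, C_2 ≅ Z^4.

Boundary ∂_1: C_1 → C_0 sends each edge [p,q] (with p < q) to q − p. For instance
  ∂[6,8] = [8] − [6].
The 8×13 boundary matrix has rank 7 and Smith normal form diag(1,1,1,1,1,1,1).

The boundary map ∂_2: C_2 → C_1 sends each 2-simplex [p,q,r] to [q,r] − [p,r] + [p,q]. For instance
  ∂[1,3,4] = [3,4] − [1,4] + [1,3],
  ∂[2,3,5] = [3,5] − [2,5] + [2,3].
The 13×4 boundary matrix has rank 4 and Smith normal form diag(1,1,1,1).

From H_k ≅ ker(∂_k) / im(∂_{k+1}) we obtain:

  H_0: rank C_0 − rank ∂_1 = 8 − 7 = 1, and the invariant factors of ∂_1 are all 1, so H_0 ≅ Z.
  H_1: rank ker ∂_1 − rank ∂_2 = (13 − 7) − 4 = 2, and the invariant factors of ∂_2 are all 1, so H_1 ≅ Z^2.
  H_2: rank ker ∂_2 − rank ∂_3 = (4 − 4) − 0 = 0, and there is no ∂_3, so H_2 ≅ 0.

As a check, the Euler characteristic is 8 − 13 + 4 = -1, which agrees with 1 − 2 + 0 = -1.

Hence the Betti numbers are b_0 = 1, b_1 = 2, b_2 = 0.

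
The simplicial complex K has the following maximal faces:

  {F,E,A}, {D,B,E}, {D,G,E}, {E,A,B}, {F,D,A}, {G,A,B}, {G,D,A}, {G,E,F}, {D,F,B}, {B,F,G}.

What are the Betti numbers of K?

b_0 = 1, b_1 = 0, b_2 = 0.

We work with the vertex ordering A < B < D < E < F < G. The simplices of K, each written with vertices in increasing order, are:

  0-simplices (6): A, B, D, E, F, G
  1-simplices (15): AB, AD, AE, AF, AG, BD, BE, BF, BG, DE, DF, DG, EF, EG, FG
  2-simplices (10): ABE, ABG, ADF, ADG, AEF, BDE, BDF, BFG, DEG, EFG

giving chain groups C_0 ≅ Z^6, C_1 ≅ Z^15, C_2 ≅ Z^10.

Boundary ∂_1: C_1 → C_0 is given by ∂[p,q] = [q] − [p]. For instance
  ∂AG = G − A.
As a 6×15 matrix over Z this has rank 5, with invariant factors (1,1,1,1,1).

Boundary ∂_2: C_2 → C_1 maps a triangle to the signed sum of its edges. For instance
  ∂EFG = FG − EG + EF,
  ∂BDF = DF − BF + BD.
This gives a 15×10 integer matrix of rank 10; reducing to Smith normal form yields diagonal entries (1,1,1,1,1,1,1,1,1,2).

From H_k ≅ ker(∂_k) / im(∂_{k+1}) we obtain:

  H_0: rank C_0 − rank ∂_1 = 6 − 5 = 1, and the invariant factors of ∂_1 are all 1, so H_0 = Z.
  H_1: rank ker ∂_1 − rank ∂_2 = (15 − 5) − 10 = 0, and ∂_2 has invariant factor 2 > 1, so H_1 = Z/2Z.
  H_2: rank ker ∂_2 − rank ∂_3 = (10 − 10) − 0 = 0, and there is no ∂_3, so H_2 = 0.

Hence the Betti numbers are b_0 = 1, b_1 = 0, b_2 = 0.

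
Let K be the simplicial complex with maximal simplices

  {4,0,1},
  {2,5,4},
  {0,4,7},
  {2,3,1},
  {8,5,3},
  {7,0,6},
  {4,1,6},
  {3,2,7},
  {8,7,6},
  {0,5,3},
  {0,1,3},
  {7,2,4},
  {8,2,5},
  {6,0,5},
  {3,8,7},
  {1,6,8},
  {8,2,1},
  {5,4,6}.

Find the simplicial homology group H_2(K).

We work with the vertex ordering 0 < 1 < 2 < 3 < 4 < 5 < 6 < 7 < 8. The simplices of K, each written with vertices in increasing order, are:

  0-simplices (9): [0], [1], [2], [3], [4], [5], [6], [7], [8]
  1-simplices (27): (27 of them)
  2-simplices (18): [0,1,3], [0,1,4], [0,3,5], [0,4,7], [0,5,6], [0,6,7], [1,2,3], [1,2,8], [1,4,6], [1,6,8], [2,3,7], [2,4,5], [2,4,7], [2,5,8], [3,5,8], [3,7,8], [4,5,6], [6,7,8]

so the chain groups are C_0 ≅ Z^9, C_1 ≅ Z^27, C_2 ≅ Z^18.

The boundary map ∂_1: C_1 → C_0 maps an edge to its endpoints' difference, ∂[p,q] = q − p. For instance
  ∂[4,7] = [7] − [4].
This gives a 9×27 integer matrix of rank 8; reducing to Smith normal form yields diagonal entries (1,1,1,1,1,1,1,1).

The boundary map ∂_2: C_2 → C_1 acts by ∂[p,q,r] = [q,r] − [p,r] + [p,q]. For instance
  ∂[2,4,7] = [4,7] − [2,7] + [2,4],
  ∂[3,7,8] = [7,8] − [3,8] + [3,7].
This gives a 27×18 integer matrix of rank 18; reducing to Smith normal form yields diagonal entries (1,1,1,1,1,1,1,1,1,1,1,1,1,1,1,1,1,2).

Now H_k = ker ∂_k / im ∂_{k+1}, so:

  H_2: rank ker ∂_2 − rank ∂_3 = (18 − 18) − 0 = 0, and there is no ∂_3, so H_2 = 0.

(K is a triangulation of the Klein bottle.)

H_2 ≅ 0.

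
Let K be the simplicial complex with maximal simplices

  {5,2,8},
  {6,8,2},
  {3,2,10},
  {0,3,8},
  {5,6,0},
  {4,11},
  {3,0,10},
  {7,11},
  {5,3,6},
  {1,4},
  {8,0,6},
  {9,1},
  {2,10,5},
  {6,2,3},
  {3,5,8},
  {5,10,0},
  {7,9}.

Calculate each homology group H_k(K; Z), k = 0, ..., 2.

We work with the vertex ordering 0 < 1 < 2 < 3 < 4 < 5 < 6 < 7 < 8 < 9 < 10 < 11. The simplices of K, each written with vertices in increasing order, are:

  0-simplices (12): [0], [1], [2], [3], [4], [5], [6], [7], [8], [9], [10], [11]
  1-simplices (23): (23 of them)
  2-simplices (12): [0,3,8], [0,3,10], [0,5,6], [0,5,10], [0,6,8], [2,3,6], [2,3,10], [2,5,8], [2,5,10], [2,6,8], [3,5,6], [3,5,8]

giving chain groups C_0 ≅ Z^12, C_1 ≅ Z^23, C_2 ≅ Z^12.

∂_1: C_1 → C_0 sends each edge [p,q] (with p < q) to q − p. For instance
  ∂[2,10] = [10] − [2].
As a 12×23 matrix over Z this has rank 10, with invariant factors (1,1,1,1,1,1,1,1,1,1).

∂_2: C_2 → C_1 acts by ∂[p,q,r] = [q,r] − [p,r] + [p,q]. For instance
  ∂[3,5,8] = [5,8] − [3,8] + [3,5],
  ∂[0,5,10] = [5,10] − [0,10] + [0,5].
The resulting 23×12 matrix has rank 12, and its Smith normal form has invariant factors (1,1,1,1,1,1,1,1,1,1,1,2).

Computing H_k = (kernel of ∂_k) / (image of ∂_{k+1}):

  H_0: rank C_0 − rank ∂_1 = 12 − 10 = 2, and the invariant factors of ∂_1 are all 1, so H_0 ≅ Z^2.
  H_1: rank ker ∂_1 − rank ∂_2 = (23 − 10) − 12 = 1, and ∂_2 has invariant factor 2 > 1, so H_1 ≅ Z ⊕ Z/2.
  H_2: rank ker ∂_2 − rank ∂_3 = (12 − 12) − 0 = 0, and there is no ∂_3, so H_2 ≅ 0.

(K is a triangulation of the disjoint union of the real projective plane RP^2 and the circle S^1.)

H_0 ≅ Z^2,  H_1 ≅ Z ⊕ Z/2,  H_2 = 0.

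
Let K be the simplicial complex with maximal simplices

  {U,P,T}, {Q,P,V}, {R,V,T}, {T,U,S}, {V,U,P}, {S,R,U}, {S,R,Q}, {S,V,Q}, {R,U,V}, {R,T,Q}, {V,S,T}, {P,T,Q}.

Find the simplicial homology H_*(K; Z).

H_0 ≅ Z,  H_1 ≅ Z/2Z,  H_2 = 0.

We work with the vertex ordering P < Q < R < S < T < U < V. The simplices of K, each written with vertices in increasing order, are:

  0-simplices (7): P, Q, R, S, T, U, V
  1-simplices (18): PQ, PT, PU, PV, QR, QS, QT, QV, RS, RT, RU, RV, ST, SU, SV, TU, TV, UV
  2-simplices (12): PQT, PQV, PTU, PUV, QRS, QRT, QSV, RSU, RTV, RUV, STU, STV

Hence C_0 ≅ Z^7, C_1 ≅ Z^18, C_2 ≅ Z^12.

∂_1: C_1 → C_0 is given by ∂[p,q] = [q] − [p]. For instance
  ∂TV = V − T.
This gives a 7×18 integer matrix of rank 6; reducing to Smith normal form yields diagonal entries (1,1,1,1,1,1).

The boundary map ∂_2: C_2 → C_1 maps a triangle to the signed sum of its edges. For instance
  ∂RUV = UV − RV + RU,
  ∂PQV = QV − PV + PQ.
The resulting 18×12 matrix has rank 12, and its Smith normal form has invariant factors (1,1,1,1,1,1,1,1,1,1,1,2).

Computing H_k = (kernel of ∂_k) / (image of ∂_{k+1}):

  H_0: rank C_0 − rank ∂_1 = 7 − 6 = 1, and the invariant factors of ∂_1 are all 1, so H_0 ≅ Z.
  H_1: rank ker ∂_1 − rank ∂_2 = (18 − 6) − 12 = 0, and ∂_2 has invariant factor 2 > 1, so H_1 ≅ Z/2Z.
  H_2: rank ker ∂_2 − rank ∂_3 = (12 − 12) − 0 = 0, and there is no ∂_3, so H_2 ≅ 0.

As a check, the Euler characteristic is 7 − 18 + 12 = 1, which agrees with 1 − 0 + 0 = 1.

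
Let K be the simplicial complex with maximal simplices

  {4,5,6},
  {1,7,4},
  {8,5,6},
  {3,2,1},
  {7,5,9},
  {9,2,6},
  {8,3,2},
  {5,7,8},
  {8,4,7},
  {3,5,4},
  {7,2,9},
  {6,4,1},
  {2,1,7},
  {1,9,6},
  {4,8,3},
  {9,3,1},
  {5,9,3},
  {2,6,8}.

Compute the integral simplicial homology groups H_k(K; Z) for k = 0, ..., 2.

H_0 = Z,  H_1 = Z ⊕ Z/2Z,  H_2 = 0.

We work with the vertex ordering 1 < 2 < 3 < 4 < 5 < 6 < 7 < 8 < 9. The simplices of K, each written with vertices in increasing order, are:

  0-simplices (9): [1], [2], [3], [4], [5], [6], [7], [8], [9]
  1-simplices (27): (27 of them)
  2-simplices (18): [1,2,3], [1,2,7], [1,3,9], [1,4,6], [1,4,7], [1,6,9], [2,3,8], [2,6,8], [2,6,9], [2,7,9], [3,4,5], [3,4,8], [3,5,9], [4,5,6], [4,7,8], [5,6,8], [5,7,8], [5,7,9]

Hence C_0 ≅ Z^9, C_1 ≅ Z^27, C_2 ≅ Z^18.

The boundary map ∂_1: C_1 → C_0 maps an edge to its endpoints' difference, ∂[p,q] = q − p.
The resulting 9×27 matrix has rank 8, and its Smith normal form has invariant factors (1,1,1,1,1,1,1,1).

The boundary map ∂_2: C_2 → C_1 acts by ∂[p,q,r] = [q,r] − [p,r] + [p,q]. For instance
  ∂[3,5,9] = [5,9] − [3,9] + [3,5],
  ∂[5,7,8] = [7,8] − [5,8] + [5,7].
The resulting 27×18 matrix has rank 18, and its Smith normal form has invariant factors (1,1,1,1,1,1,1,1,1,1,1,1,1,1,1,1,1,2).

From H_k ≅ ker(∂_k) / im(∂_{k+1}) we obtain:

  H_0: rank C_0 − rank ∂_1 = 9 − 8 = 1, and the invariant factors of ∂_1 are all 1, so H_0 ≅ Z.
  H_1: rank ker ∂_1 − rank ∂_2 = (27 − 8) − 18 = 1, and ∂_2 has invariant factor 2 > 1, so H_1 ≅ Z ⊕ Z/2Z.
  H_2: rank ker ∂_2 − rank ∂_3 = (18 − 18) − 0 = 0, and there is no ∂_3, so H_2 ≅ 0.

As a check, the Euler characteristic is 9 − 27 + 18 = 0, which agrees with 1 − 1 + 0 = 0.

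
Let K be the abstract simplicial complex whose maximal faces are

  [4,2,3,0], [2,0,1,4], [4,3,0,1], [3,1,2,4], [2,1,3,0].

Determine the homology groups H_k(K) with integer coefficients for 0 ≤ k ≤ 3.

K has 5 vertices, 10 edges, 10 triangles, 5 3-simplices.
rank ∂_0 = 0, rank ∂_1 = 4 ⇒ b_0 = 5 − 0 − 4 = 1; all invariant factors of ∂_1 are 1 so no torsion. So H_0 = Z.
rank ∂_1 = 4, rank ∂_2 = 6 ⇒ b_1 = 10 − 4 − 6 = 0; all invariant factors of ∂_2 are 1 so no torsion. So H_1 = 0.
rank ∂_2 = 6, rank ∂_3 = 4 ⇒ b_2 = 10 − 6 − 4 = 0; all invariant factors of ∂_3 are 1 so no torsion. So H_2 = 0.
rank ∂_3 = 4, rank ∂_4 = 0 ⇒ b_3 = 5 − 4 − 0 = 1. So H_3 = Z.

H_0 = Z,  H_1 = 0,  H_2 = 0,  H_3 = Z.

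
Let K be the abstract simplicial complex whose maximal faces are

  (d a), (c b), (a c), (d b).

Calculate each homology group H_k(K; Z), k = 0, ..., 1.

K has 4 vertices, 4 edges.
rank ∂_0 = 0, rank ∂_1 = 3 ⇒ b_0 = 4 − 0 − 3 = 1; all invariant factors of ∂_1 are 1 so no torsion. So H_0 ≅ Z.
rank ∂_1 = 3, rank ∂_2 = 0 ⇒ b_1 = 4 − 3 − 0 = 1. So H_1 ≅ Z.

H_0 = Z,  H_1 = Z.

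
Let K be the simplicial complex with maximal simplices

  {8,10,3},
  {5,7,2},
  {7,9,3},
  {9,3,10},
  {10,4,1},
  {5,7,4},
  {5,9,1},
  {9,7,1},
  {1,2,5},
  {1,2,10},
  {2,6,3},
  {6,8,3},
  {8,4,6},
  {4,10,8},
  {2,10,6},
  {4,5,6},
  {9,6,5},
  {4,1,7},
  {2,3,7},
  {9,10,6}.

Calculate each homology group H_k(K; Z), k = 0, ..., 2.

K has 10 vertices, 30 edges, 20 triangles.
rank ∂_0 = 0, rank ∂_1 = 9 ⇒ b_0 = 10 − 0 − 9 = 1; all invariant factors of ∂_1 are 1 so no torsion. So H_0 = Z.
rank ∂_1 = 9, rank ∂_2 = 20 ⇒ b_1 = 30 − 9 − 20 = 1; ∂_2 has invariant factor(s) [2] giving torsion. So H_1 = Z ⊕ Z/2.
rank ∂_2 = 20, rank ∂_3 = 0 ⇒ b_2 = 20 − 20 − 0 = 0. So H_2 = 0.

H_0 ≅ Z,  H_1 ≅ Z ⊕ Z/2,  H_2 = 0.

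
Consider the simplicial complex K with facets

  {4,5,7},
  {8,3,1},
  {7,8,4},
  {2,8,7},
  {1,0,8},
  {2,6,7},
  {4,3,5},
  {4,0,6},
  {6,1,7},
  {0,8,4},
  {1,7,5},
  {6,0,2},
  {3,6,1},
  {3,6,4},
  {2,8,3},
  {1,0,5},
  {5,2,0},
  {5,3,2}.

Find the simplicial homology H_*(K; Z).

Take the total order 0 < 1 < 2 < 3 < 4 < 5 < 6 < 7 < 8 on the vertex set. Then K (dimension 2) consists of the simplices:

  0-simplices (9): [0], [1], [2], [3], [4], [5], [6], [7], [8]
  1-simplices (27): (27 of them)
  2-simplices (18): [0,1,5], [0,1,8], [0,2,5], [0,2,6], [0,4,6], [0,4,8], [1,3,6], [1,3,8], [1,5,7], [1,6,7], [2,3,5], [2,3,8], [2,6,7], [2,7,8], [3,4,5], [3,4,6], [4,5,7], [4,7,8]

giving chain groups C_0 ≅ Z^9, C_1 ≅ Z^27, C_2 ≅ Z^18.

Boundary ∂_1: C_1 → C_0 is given by ∂[p,q] = [q] − [p].
This gives a 9×27 integer matrix of rank 8; reducing to Smith normal form yields diagonal entries (1,1,1,1,1,1,1,1).

∂_2: C_2 → C_1 acts by ∂[p,q,r] = [q,r] − [p,r] + [p,q]. For instance
  ∂[0,4,6] = [4,6] − [0,6] + [0,4],
  ∂[2,6,7] = [6,7] − [2,7] + [2,6].
The resulting 27×18 matrix has rank 17, and its Smith normal form has invariant factors (1,1,1,1,1,1,1,1,1,1,1,1,1,1,1,1,1).

Reading off H_k = ker ∂_k / im ∂_{k+1}:

  H_0: rank C_0 − rank ∂_1 = 9 − 8 = 1, and the invariant factors of ∂_1 are all 1, so H_0 ≅ Z.
  H_1: rank ker ∂_1 − rank ∂_2 = (27 − 8) − 17 = 2, and the invariant factors of ∂_2 are all 1, so H_1 ≅ Z^2.
  H_2: rank ker ∂_2 − rank ∂_3 = (18 − 17) − 0 = 1, and there is no ∂_3, so H_2 ≅ Z.

(K is a triangulation of the torus T^2.)

H_0 ≅ Z,  H_1 ≅ Z^2,  H_2 ≅ Z.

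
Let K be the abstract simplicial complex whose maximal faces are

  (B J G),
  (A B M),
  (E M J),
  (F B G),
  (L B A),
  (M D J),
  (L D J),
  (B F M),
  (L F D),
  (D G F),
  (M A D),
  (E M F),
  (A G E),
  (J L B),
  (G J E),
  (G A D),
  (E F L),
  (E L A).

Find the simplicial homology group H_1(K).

K has 9 vertices, 27 edges, 18 triangles.
rank ∂_1 = 8, rank ∂_2 = 17 ⇒ b_1 = 27 − 8 − 17 = 2; all invariant factors of ∂_2 are 1 so no torsion. So H_1 ≅ Z^2.

H_1 = Z^2.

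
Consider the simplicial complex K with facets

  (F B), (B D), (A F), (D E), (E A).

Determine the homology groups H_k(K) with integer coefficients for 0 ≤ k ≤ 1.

H_0 ≅ Z,  H_1 ≅ Z.

Order the vertices as A < B < D < E < F. Listing each simplex with vertices in this order, K has dimension 1 with simplices:

  0-simplices (5): A, B, D, E, F
  1-simplices (5): AE, AF, BD, BF, DE

giving chain groups C_0 ≅ Z^5, C_1 ≅ Z^5.

Boundary ∂_1: C_1 → C_0 maps an edge to its endpoints' difference, ∂[p,q] = q − p.
The resulting 5×5 matrix has rank 4, and its Smith normal form has invariant factors (1,1,1,1).

Reading off H_k = ker ∂_k / im ∂_{k+1}:

  H_0: rank C_0 − rank ∂_1 = 5 − 4 = 1, and the invariant factors of ∂_1 are all 1, so H_0 = Z.
  H_1: rank ker ∂_1 − rank ∂_2 = (5 − 4) − 0 = 1, and there is no ∂_2, so H_1 = Z.

As a check, the Euler characteristic is 5 − 5 = 0, which agrees with 1 − 1 = 0.
(K is a triangulation of the circle S^1.)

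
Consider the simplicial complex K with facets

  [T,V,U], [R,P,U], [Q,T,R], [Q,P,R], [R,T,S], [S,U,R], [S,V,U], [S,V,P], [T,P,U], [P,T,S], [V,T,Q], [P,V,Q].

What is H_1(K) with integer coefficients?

We work with the vertex ordering P < Q < R < S < T < U < V. The simplices of K, each written with vertices in increasing order, are:

  0-simplices (7): P, Q, R, S, T, U, V
  1-simplices (18): PQ, PR, PS, PT, PU, PV, QR, QT, QV, RS, RT, RU, ST, SU, SV, TU, TV, UV
  2-simplices (12): PQR, PQV, PRU, PST, PSV, PTU, QRT, QTV, RST, RSU, SUV, TUV

so the chain groups are C_0 ≅ Z^7, C_1 ≅ Z^18, C_2 ≅ Z^12.

The boundary map ∂_1: C_1 → C_0 is given by ∂[p,q] = [q] − [p]. For instance
  ∂PS = S − P.
As a 7×18 matrix over Z this has rank 6, with invariant factors (1,1,1,1,1,1).

The boundary map ∂_2: C_2 → C_1 maps a triangle to the signed sum of its edges. For instance
  ∂PQR = QR − PR + PQ,
  ∂RSU = SU − RU + RS.
This gives a 18×12 integer matrix of rank 12; reducing to Smith normal form yields diagonal entries (1,1,1,1,1,1,1,1,1,1,1,2).

Computing H_k = (kernel of ∂_k) / (image of ∂_{k+1}):

  H_1: rank ker ∂_1 − rank ∂_2 = (18 − 6) − 12 = 0, and ∂_2 has invariant factor 2 > 1, so H_1 ≅ Z_2.

H_1 ≅ Z_2.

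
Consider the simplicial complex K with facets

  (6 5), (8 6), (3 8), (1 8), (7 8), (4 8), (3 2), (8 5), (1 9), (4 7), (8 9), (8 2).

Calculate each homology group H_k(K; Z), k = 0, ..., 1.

H_0 = Z,  H_1 = Z^4.

We work with the vertex ordering 1 < 2 < 3 < 4 < 5 < 6 < 7 < 8 < 9. The simplices of K, each written with vertices in increasing order, are:

  0-simplices (9): [1], [2], [3], [4], [5], [6], [7], [8], [9]
  1-simplices (12): [1,8], [1,9], [2,3], [2,8], [3,8], [4,7], [4,8], [5,6], [5,8], [6,8], [7,8], [8,9]

giving chain groups C_0 ≅ Z^9, C_1 ≅ Z^12.

∂_1: C_1 → C_0 maps an edge to its endpoints' difference, ∂[p,q] = q − p. For instance
  ∂[7,8] = [8] − [7].
The resulting 9×12 matrix has rank 8, and its Smith normal form has invariant factors (1,1,1,1,1,1,1,1).

Now H_k = ker ∂_k / im ∂_{k+1}, so:

  H_0: rank C_0 − rank ∂_1 = 9 − 8 = 1, and the invariant factors of ∂_1 are all 1, so H_0 = Z.
  H_1: rank ker ∂_1 − rank ∂_2 = (12 − 8) − 0 = 4, and there is no ∂_2, so H_1 = Z^4.

As a check, the Euler characteristic is 9 − 12 = -3, which agrees with 1 − 4 = -3.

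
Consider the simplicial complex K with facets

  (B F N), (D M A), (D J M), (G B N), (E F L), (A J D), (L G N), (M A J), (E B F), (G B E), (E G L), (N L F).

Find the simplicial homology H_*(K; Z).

We work with the vertex ordering A < B < D < E < F < G < J < L < M < N. The simplices of K, each written with vertices in increasing order, are:

  0-simplices (10): A, B, D, E, F, G, J, L, M, N
  1-simplices (18): AD, AJ, AM, BE, BF, BG, BN, DJ, DM, EF, EG, EL, FL, FN, GL, GN, JM, LN
  2-simplices (12): ADJ, ADM, AJM, BEF, BEG, BFN, BGN, DJM, EFL, EGL, FLN, GLN

Hence C_0 ≅ Z^10, C_1 ≅ Z^18, C_2 ≅ Z^12.

∂_1: C_1 → C_0 sends each edge [p,q] (with p < q) to q − p. For instance
  ∂AJ = J − A.
The resulting 10×18 matrix has rank 8, and its Smith normal form has invariant factors (1,1,1,1,1,1,1,1).

∂_2: C_2 → C_1 sends each 2-simplex [p,q,r] to [q,r] − [p,r] + [p,q]. For instance
  ∂ADJ = DJ − AJ + AD,
  ∂EGL = GL − EL + EG.
The resulting 18×12 matrix has rank 10, and its Smith normal form has invariant factors (1,1,1,1,1,1,1,1,1,1).

From H_k ≅ ker(∂_k) / im(∂_{k+1}) we obtain:

  H_0: rank C_0 − rank ∂_1 = 10 − 8 = 2, and the invariant factors of ∂_1 are all 1, so H_0 ≅ Z^2.
  H_1: rank ker ∂_1 − rank ∂_2 = (18 − 8) − 10 = 0, and the invariant factors of ∂_2 are all 1, so H_1 ≅ 0.
  H_2: rank ker ∂_2 − rank ∂_3 = (12 − 10) − 0 = 2, and there is no ∂_3, so H_2 ≅ Z^2.

(K is a triangulation of the disjoint union of the 2-sphere S^2 and the 2-sphere S^2.)

H_0 ≅ Z^2,  H_1 = 0,  H_2 ≅ Z^2.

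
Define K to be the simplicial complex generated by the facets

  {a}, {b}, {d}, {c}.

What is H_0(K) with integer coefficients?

K has 4 vertices.
rank ∂_0 = 0, rank ∂_1 = 0 ⇒ b_0 = 4 − 0 − 0 = 4. So H_0 ≅ Z^4.

H_0 = Z^4.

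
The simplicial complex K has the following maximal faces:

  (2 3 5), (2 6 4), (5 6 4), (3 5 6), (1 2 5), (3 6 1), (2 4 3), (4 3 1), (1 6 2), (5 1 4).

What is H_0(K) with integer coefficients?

Fix the vertex order 1 < 2 < 3 < 4 < 5 < 6 and write every simplex with vertices in increasing order. Then dim K = 2 and the simplices of K are:

  0-simplices (6): [1], [2], [3], [4], [5], [6]
  1-simplices (15): [1,2], [1,3], [1,4], [1,5], [1,6], [2,3], [2,4], [2,5], [2,6], [3,4], [3,5], [3,6], [4,5], [4,6], [5,6]
  2-simplices (10): [1,2,5], [1,2,6], [1,3,4], [1,3,6], [1,4,5], [2,3,4], [2,3,5], [2,4,6], [3,5,6], [4,5,6]

so the chain groups are C_0 ≅ Z^6, C_1 ≅ Z^15, C_2 ≅ Z^10.

∂_1: C_1 → C_0 maps an edge to its endpoints' difference, ∂[p,q] = q − p. For instance
  ∂[1,4] = [4] − [1].
The resulting 6×15 matrix has rank 5, and its Smith normal form has invariant factors (1,1,1,1,1).

Boundary ∂_2: C_2 → C_1 maps a triangle to the signed sum of its edges. For instance
  ∂[1,3,4] = [3,4] − [1,4] + [1,3],
  ∂[1,2,5] = [2,5] − [1,5] + [1,2].
This gives a 15×10 integer matrix of rank 10; reducing to Smith normal form yields diagonal entries (1,1,1,1,1,1,1,1,1,2).

Now H_k = ker ∂_k / im ∂_{k+1}, so:

  H_0: rank C_0 − rank ∂_1 = 6 − 5 = 1, and the invariant factors of ∂_1 are all 1, so H_0 ≅ Z.

(K is a triangulation of the real projective plane RP^2.)

H_0 ≅ Z.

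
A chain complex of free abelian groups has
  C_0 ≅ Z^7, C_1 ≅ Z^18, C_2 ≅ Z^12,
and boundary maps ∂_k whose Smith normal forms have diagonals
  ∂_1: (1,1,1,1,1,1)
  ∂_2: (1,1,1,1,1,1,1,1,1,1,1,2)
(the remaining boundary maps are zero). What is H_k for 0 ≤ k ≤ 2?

H_0: b_0 = 7 − 0 − 6 = 1; torsion from ∂_1 factors > 1: none. So H_0 ≅ Z.
H_1: b_1 = 18 − 6 − 12 = 0; torsion from ∂_2 factors > 1: [2]. So H_1 ≅ Z/2.
H_2: b_2 = 12 − 12 − 0 = 0; torsion from ∂_3 factors > 1: none. So H_2 ≅ 0.

H_0 ≅ Z,  H_1 ≅ Z/2,  H_2 = 0.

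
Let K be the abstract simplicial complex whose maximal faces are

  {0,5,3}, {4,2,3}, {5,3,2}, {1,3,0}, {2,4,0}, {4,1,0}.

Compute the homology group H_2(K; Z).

H_2 = 0.

Fix the vertex order 0 < 1 < 2 < 3 < 4 < 5 and write every simplex with vertices in increasing order. Then dim K = 2 and the simplices of K are:

  0-simplices (6): [0], [1], [2], [3], [4], [5]
  1-simplices (12): [0,1], [0,2], [0,3], [0,4], [0,5], [1,3], [1,4], [2,3], [2,4], [2,5], [3,4], [3,5]
  2-simplices (6): [0,1,3], [0,1,4], [0,2,4], [0,3,5], [2,3,4], [2,3,5]

Hence C_0 ≅ Z^6, C_1 ≅ Z^12, C_2 ≅ Z^6.

∂_1: C_1 → C_0 is given by ∂[p,q] = [q] − [p].
The 6×12 boundary matrix has rank 5 and Smith normal form diag(1,1,1,1,1).

The boundary map ∂_2: C_2 → C_1 sends each 2-simplex [p,q,r] to [q,r] − [p,r] + [p,q]. For instance
  ∂[2,3,5] = [3,5] − [2,5] + [2,3],
  ∂[0,1,4] = [1,4] − [0,4] + [0,1].
The 12×6 boundary matrix has rank 6 and Smith normal form diag(1,1,1,1,1,1).

From H_k ≅ ker(∂_k) / im(∂_{k+1}) we obtain:

  H_2: rank ker ∂_2 − rank ∂_3 = (6 − 6) − 0 = 0, and there is no ∂_3, so H_2 = 0.

(K is a triangulation of the cylinder S^1 x I.)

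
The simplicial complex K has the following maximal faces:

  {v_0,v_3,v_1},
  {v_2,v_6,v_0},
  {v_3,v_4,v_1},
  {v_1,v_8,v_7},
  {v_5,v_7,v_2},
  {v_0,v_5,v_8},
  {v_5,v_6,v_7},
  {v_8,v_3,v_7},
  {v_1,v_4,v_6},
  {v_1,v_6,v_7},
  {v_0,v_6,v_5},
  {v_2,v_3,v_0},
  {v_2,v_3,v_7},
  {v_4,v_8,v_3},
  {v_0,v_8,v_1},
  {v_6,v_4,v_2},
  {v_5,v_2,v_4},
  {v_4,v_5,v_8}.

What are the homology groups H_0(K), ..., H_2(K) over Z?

We work with the vertex ordering v_0 < v_1 < v_2 < v_3 < v_4 < v_5 < v_6 < v_7 < v_8. The simplices of K, each written with vertices in increasing order, are:

  0-simplices (9): [v_0], [v_1], [v_2], [v_3], [v_4], [v_5], [v_6], [v_7], [v_8]
  1-simplices (27): (27 of them)
  2-simplices (18): (18 of them)

so the chain groups are C_0 ≅ Z^9, C_1 ≅ Z^27, C_2 ≅ Z^18.

∂_1: C_1 → C_0 sends each edge [p,q] (with p < q) to q − p. For instance
  ∂[v_0,v_2] = [v_2] − [v_0].
This gives a 9×27 integer matrix of rank 8; reducing to Smith normal form yields diagonal entries (1,1,1,1,1,1,1,1).

The boundary map ∂_2: C_2 → C_1 sends each 2-simplex [p,q,r] to [q,r] − [p,r] + [p,q]. For instance
  ∂[v_1,v_6,v_7] = [v_6,v_7] − [v_1,v_7] + [v_1,v_6],
  ∂[v_2,v_5,v_7] = [v_5,v_7] − [v_2,v_7] + [v_2,v_5].
The 27×18 boundary matrix has rank 18 and Smith normal form diag(1,1,1,1,1,1,1,1,1,1,1,1,1,1,1,1,1,2).

From H_k ≅ ker(∂_k) / im(∂_{k+1}) we obtain:

  H_0: rank C_0 − rank ∂_1 = 9 − 8 = 1, and the invariant factors of ∂_1 are all 1, so H_0 ≅ Z.
  H_1: rank ker ∂_1 − rank ∂_2 = (27 − 8) − 18 = 1, and ∂_2 has invariant factor 2 > 1, so H_1 ≅ Z ⊕ Z/2.
  H_2: rank ker ∂_2 − rank ∂_3 = (18 − 18) − 0 = 0, and there is no ∂_3, so H_2 ≅ 0.

(K is a triangulation of the Klein bottle.)

H_0 = Z,  H_1 = Z ⊕ Z/2,  H_2 = 0.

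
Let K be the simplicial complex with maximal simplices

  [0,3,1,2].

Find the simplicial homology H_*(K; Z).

H_0 = Z,  H_1 = 0,  H_2 = 0,  H_3 = 0.

Order the vertices as 0 < 1 < 2 < 3. Listing each simplex with vertices in this order, K has dimension 3 with simplices:

  0-simplices (4): [0], [1], [2], [3]
  1-simplices (6): [0,1], [0,2], [0,3], [1,2], [1,3], [2,3]
  2-simplices (4): [0,1,2], [0,1,3], [0,2,3], [1,2,3]
  3-simplices (1): [0,1,2,3]

giving chain groups C_0 ≅ Z^4, C_1 ≅ Z^6, C_2 ≅ Z^4, C_3 ≅ Z^1.

The boundary map ∂_1: C_1 → C_0 maps an edge to its endpoints' difference, ∂[p,q] = q − p.
The resulting 4×6 matrix has rank 3, and its Smith normal form has invariant factors (1,1,1).

∂_2: C_2 → C_1 sends each 2-simplex [p,q,r] to [q,r] − [p,r] + [p,q]. For instance
  ∂[0,1,2] = [1,2] − [0,2] + [0,1],
  ∂[0,2,3] = [2,3] − [0,3] + [0,2].
As a 6×4 matrix over Z this has rank 3, with invariant factors (1,1,1).

∂_3: C_3 → C_2 sends each 3-simplex σ to the alternating sum Σ_i (−1)^i (σ with its i-th vertex removed). For instance
  ∂[0,1,2,3] = [1,2,3] − [0,2,3] + [0,1,3] − [0,1,2].
This gives a 4×1 integer matrix of rank 1; reducing to Smith normal form yields diagonal entries (1).

Computing H_k = (kernel of ∂_k) / (image of ∂_{k+1}):

  H_0: rank C_0 − rank ∂_1 = 4 − 3 = 1, and the invariant factors of ∂_1 are all 1, so H_0 = Z.
  H_1: rank ker ∂_1 − rank ∂_2 = (6 − 3) − 3 = 0, and the invariant factors of ∂_2 are all 1, so H_1 = 0.
  H_2: rank ker ∂_2 − rank ∂_3 = (4 − 3) − 1 = 0, and the invariant factors of ∂_3 are all 1, so H_2 = 0.
  H_3: rank ker ∂_3 − rank ∂_4 = (1 − 1) − 0 = 0, and there is no ∂_4, so H_3 = 0.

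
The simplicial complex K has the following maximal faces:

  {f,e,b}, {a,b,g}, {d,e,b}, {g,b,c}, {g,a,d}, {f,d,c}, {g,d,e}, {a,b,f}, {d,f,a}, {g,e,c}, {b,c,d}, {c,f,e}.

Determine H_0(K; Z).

Take the total order a < b < c < d < e < f < g on the vertex set. Then K (dimension 2) consists of the simplices:

  0-simplices (7): a, b, c, d, e, f, g
  1-simplices (18): ab, ad, af, ag, bc, bd, be, bf, bg, cd, ce, cf, cg, de, df, dg, ef, eg
  2-simplices (12): abf, abg, adf, adg, bcd, bcg, bde, bef, cdf, cef, ceg, deg

giving chain groups C_0 ≅ Z^7, C_1 ≅ Z^18, C_2 ≅ Z^12.

The boundary map ∂_1: C_1 → C_0 is given by ∂[p,q] = [q] − [p]. For instance
  ∂ef = f − e.
The 7×18 boundary matrix has rank 6 and Smith normal form diag(1,1,1,1,1,1).

∂_2: C_2 → C_1 acts by ∂[p,q,r] = [q,r] − [p,r] + [p,q]. For instance
  ∂abf = bf − af + ab,
  ∂ceg = eg − cg + ce.
The 18×12 boundary matrix has rank 12 and Smith normal form diag(1,1,1,1,1,1,1,1,1,1,1,2).

Computing H_k = (kernel of ∂_k) / (image of ∂_{k+1}):

  H_0: rank C_0 − rank ∂_1 = 7 − 6 = 1, and the invariant factors of ∂_1 are all 1, so H_0 ≅ Z.

(K is a triangulation of the real projective plane RP^2.)

H_0 = Z.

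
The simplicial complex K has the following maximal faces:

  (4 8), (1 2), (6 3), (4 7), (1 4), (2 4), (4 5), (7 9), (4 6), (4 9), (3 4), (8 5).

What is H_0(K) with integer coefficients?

H_0 = Z.

We work with the vertex ordering 1 < 2 < 3 < 4 < 5 < 6 < 7 < 8 < 9. The simplices of K, each written with vertices in increasing order, are:

  0-simplices (9): [1], [2], [3], [4], [5], [6], [7], [8], [9]
  1-simplices (12): [1,2], [1,4], [2,4], [3,4], [3,6], [4,5], [4,6], [4,7], [4,8], [4,9], [5,8], [7,9]

giving chain groups C_0 ≅ Z^9, C_1 ≅ Z^12.

∂_1: C_1 → C_0 sends each edge [p,q] (with p < q) to q − p. For instance
  ∂[4,9] = [9] − [4].
As a 9×12 matrix over Z this has rank 8, with invariant factors (1,1,1,1,1,1,1,1).

Reading off H_k = ker ∂_k / im ∂_{k+1}:

  H_0: rank C_0 − rank ∂_1 = 9 − 8 = 1, and the invariant factors of ∂_1 are all 1, so H_0 ≅ Z.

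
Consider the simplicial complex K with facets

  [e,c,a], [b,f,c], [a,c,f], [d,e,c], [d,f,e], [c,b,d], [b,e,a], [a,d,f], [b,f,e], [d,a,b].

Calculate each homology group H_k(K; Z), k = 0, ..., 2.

H_0 ≅ Z,  H_1 ≅ Z/2,  H_2 = 0.

Fix the vertex order a < b < c < d < e < f and write every simplex with vertices in increasing order. Then dim K = 2 and the simplices of K are:

  0-simplices (6): a, b, c, d, e, f
  1-simplices (15): ab, ac, ad, ae, af, bc, bd, be, bf, cd, ce, cf, de, df, ef
  2-simplices (10): abd, abe, ace, acf, adf, bcd, bcf, bef, cde, def

so the chain groups are C_0 ≅ Z^6, C_1 ≅ Z^15, C_2 ≅ Z^10.

Boundary ∂_1: C_1 → C_0 maps an edge to its endpoints' difference, ∂[p,q] = q − p. For instance
  ∂df = f − d.
This gives a 6×15 integer matrix of rank 5; reducing to Smith normal form yields diagonal entries (1,1,1,1,1).

∂_2: C_2 → C_1 acts by ∂[p,q,r] = [q,r] − [p,r] + [p,q]. For instance
  ∂cde = de − ce + cd,
  ∂abe = be − ae + ab.
The resulting 15×10 matrix has rank 10, and its Smith normal form has invariant factors (1,1,1,1,1,1,1,1,1,2).

Now H_k = ker ∂_k / im ∂_{k+1}, so:

  H_0: rank C_0 − rank ∂_1 = 6 − 5 = 1, and the invariant factors of ∂_1 are all 1, so H_0 ≅ Z.
  H_1: rank ker ∂_1 − rank ∂_2 = (15 − 5) − 10 = 0, and ∂_2 has invariant factor 2 > 1, so H_1 ≅ Z/2.
  H_2: rank ker ∂_2 − rank ∂_3 = (10 − 10) − 0 = 0, and there is no ∂_3, so H_2 ≅ 0.

As a check, the Euler characteristic is 6 − 15 + 10 = 1, which agrees with 1 − 0 + 0 = 1.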